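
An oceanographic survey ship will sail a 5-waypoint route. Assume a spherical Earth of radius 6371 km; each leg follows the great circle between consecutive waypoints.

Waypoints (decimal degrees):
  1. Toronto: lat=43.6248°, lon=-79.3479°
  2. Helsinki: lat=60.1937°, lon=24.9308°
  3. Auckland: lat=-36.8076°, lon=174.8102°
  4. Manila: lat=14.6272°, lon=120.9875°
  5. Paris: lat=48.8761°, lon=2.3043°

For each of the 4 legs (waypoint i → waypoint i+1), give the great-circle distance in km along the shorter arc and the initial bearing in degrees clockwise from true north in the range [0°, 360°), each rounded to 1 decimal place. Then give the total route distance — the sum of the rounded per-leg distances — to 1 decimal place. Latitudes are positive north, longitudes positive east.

Leg 1: φ1=0.7613964, φ2=1.0505783, Δφ=0.2891819, Δλ=1.8200067 rad; a=sin²(Δφ/2)+cosφ1·cosφ2·sin²(Δλ/2)=0.2450410643; c=2·atan2(√a, √(1-a))=1.035707013; dist=6371·c=6598.489 ≈ 6598.5 km; running total=6598.5 km
Leg 1 bearing: y=sinΔλ·cosφ2=0.48171365, x=cosφ1·sinφ2-sinφ1·cosφ2·cosΔλ=0.71269609; θ=atan2(y, x)=34.0549° ≈ 34.1°
Leg 2: φ1=1.0505783, φ2=-0.6424138, Δφ=-1.6929921, Δλ=2.6158890 rad; a=sin²(Δφ/2)+cosφ1·cosφ2·sin²(Δλ/2)=0.9320560942; c=2·atan2(√a, √(1-a))=2.614180035; dist=6371·c=16654.941 ≈ 16654.9 km; running total=23253.4 km
Leg 2 bearing: y=sinΔλ·cosφ2=0.40178455, x=cosφ1·sinφ2-sinφ1·cosφ2·cosΔλ=0.30311599; θ=atan2(y, x)=52.9682° ≈ 53.0°
Leg 3: φ1=-0.6424138, φ2=0.2552928, Δφ=0.8977066, Δλ=-0.9393833 rad; a=sin²(Δφ/2)+cosφ1·cosφ2·sin²(Δλ/2)=0.3470008192; c=2·atan2(√a, √(1-a))=1.259809410; dist=6371·c=8026.246 ≈ 8026.2 km; running total=31279.6 km
Leg 3 bearing: y=sinΔλ·cosφ2=-0.78103259, x=cosφ1·sinφ2-sinφ1·cosφ2·cosΔλ=0.54438323; θ=atan2(y, x)=-55.1233° <0 so +360° → 304.8767° ≈ 304.9°
Leg 4: φ1=0.2552928, φ2=0.8530489, Δφ=0.5977561, Δλ=-2.0714126 rad; a=sin²(Δφ/2)+cosφ1·cosφ2·sin²(Δλ/2)=0.5576053191; c=2·atan2(√a, √(1-a))=1.686263374; dist=6371·c=10743.184 ≈ 10743.2 km; running total=42022.8 km
Leg 4 bearing: y=sinΔλ·cosφ2=-0.57698243, x=cosφ1·sinφ2-sinφ1·cosφ2·cosΔλ=0.80859000; θ=atan2(y, x)=-35.5104° <0 so +360° → 324.4896° ≈ 324.5°

Leg 1: dist=6598.5 km, bearing=34.1°
Leg 2: dist=16654.9 km, bearing=53.0°
Leg 3: dist=8026.2 km, bearing=304.9°
Leg 4: dist=10743.2 km, bearing=324.5°
Total: 42022.8 km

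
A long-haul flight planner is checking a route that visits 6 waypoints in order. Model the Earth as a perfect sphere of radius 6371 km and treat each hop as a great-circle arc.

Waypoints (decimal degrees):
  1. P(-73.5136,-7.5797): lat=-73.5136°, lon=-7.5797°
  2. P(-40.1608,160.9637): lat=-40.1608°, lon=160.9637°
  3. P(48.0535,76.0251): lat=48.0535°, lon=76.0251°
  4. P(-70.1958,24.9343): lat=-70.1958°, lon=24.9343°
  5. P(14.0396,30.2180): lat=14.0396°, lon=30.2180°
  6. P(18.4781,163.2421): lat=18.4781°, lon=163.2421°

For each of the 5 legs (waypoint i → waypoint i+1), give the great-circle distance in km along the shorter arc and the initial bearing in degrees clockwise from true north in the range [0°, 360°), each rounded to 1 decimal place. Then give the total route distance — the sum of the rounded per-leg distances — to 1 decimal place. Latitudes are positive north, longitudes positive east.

Leg 1: φ1=-1.2830544, φ2=-0.7009382, Δφ=0.5821162, Δλ=2.9416373 rad; a=sin²(Δφ/2)+cosφ1·cosφ2·sin²(Δλ/2)=0.2970700612; c=2·atan2(√a, √(1-a))=1.152876841; dist=6371·c=7344.978 ≈ 7345.0 km; running total=7345.0 km
Leg 1 bearing: y=sinΔλ·cosφ2=0.15179713, x=cosφ1·sinφ2-sinφ1·cosφ2·cosΔλ=-0.90124103; θ=atan2(y, x)=170.4393° ≈ 170.4°
Leg 2: φ1=-0.7009382, φ2=0.8386918, Δφ=1.5396300, Δλ=-1.4824582 rad; a=sin²(Δφ/2)+cosφ1·cosφ2·sin²(Δλ/2)=0.7173072529; c=2·atan2(√a, √(1-a))=2.020406526; dist=6371·c=12872.010 ≈ 12872.0 km; running total=20217.0 km
Leg 2 bearing: y=sinΔλ·cosφ2=-0.66582999, x=cosφ1·sinφ2-sinφ1·cosφ2·cosΔλ=0.60644922; θ=atan2(y, x)=-47.6722° <0 so +360° → 312.3278° ≈ 312.3°
Leg 3: φ1=0.8386918, φ2=-1.2251478, Δφ=-2.0638396, Δλ=-0.8917027 rad; a=sin²(Δφ/2)+cosφ1·cosφ2·sin²(Δλ/2)=0.7787680661; c=2·atan2(√a, √(1-a))=2.162211189; dist=6371·c=13775.447 ≈ 13775.4 km; running total=33992.4 km
Leg 3 bearing: y=sinΔλ·cosφ2=-0.26363997, x=cosφ1·sinφ2-sinφ1·cosφ2·cosΔλ=-0.78717687; θ=atan2(y, x)=-161.4834° <0 so +360° → 198.5166° ≈ 198.5°
Leg 4: φ1=-1.2251478, φ2=0.2450372, Δφ=1.4701851, Δλ=0.0922180 rad; a=sin²(Δφ/2)+cosφ1·cosφ2·sin²(Δλ/2)=0.4504775070; c=2·atan2(√a, √(1-a))=1.471588685; dist=6371·c=9375.492 ≈ 9375.5 km; running total=43367.9 km
Leg 4 bearing: y=sinΔλ·cosφ2=0.08933651, x=cosφ1·sinφ2-sinφ1·cosφ2·cosΔλ=0.99106462; θ=atan2(y, x)=5.1508° ≈ 5.2°
Leg 5: φ1=0.2450372, φ2=0.3225037, Δφ=0.0774664, Δλ=2.3217085 rad; a=sin²(Δφ/2)+cosφ1·cosφ2·sin²(Δλ/2)=0.7754554548; c=2·atan2(√a, √(1-a))=2.154251652; dist=6371·c=13724.737 ≈ 13724.7 km; running total=57092.6 km
Leg 5 bearing: y=sinΔλ·cosφ2=0.69337653, x=cosφ1·sinφ2-sinφ1·cosφ2·cosΔλ=0.46446330; θ=atan2(y, x)=56.1836° ≈ 56.2°

Leg 1: dist=7345.0 km, bearing=170.4°
Leg 2: dist=12872.0 km, bearing=312.3°
Leg 3: dist=13775.4 km, bearing=198.5°
Leg 4: dist=9375.5 km, bearing=5.2°
Leg 5: dist=13724.7 km, bearing=56.2°
Total: 57092.6 km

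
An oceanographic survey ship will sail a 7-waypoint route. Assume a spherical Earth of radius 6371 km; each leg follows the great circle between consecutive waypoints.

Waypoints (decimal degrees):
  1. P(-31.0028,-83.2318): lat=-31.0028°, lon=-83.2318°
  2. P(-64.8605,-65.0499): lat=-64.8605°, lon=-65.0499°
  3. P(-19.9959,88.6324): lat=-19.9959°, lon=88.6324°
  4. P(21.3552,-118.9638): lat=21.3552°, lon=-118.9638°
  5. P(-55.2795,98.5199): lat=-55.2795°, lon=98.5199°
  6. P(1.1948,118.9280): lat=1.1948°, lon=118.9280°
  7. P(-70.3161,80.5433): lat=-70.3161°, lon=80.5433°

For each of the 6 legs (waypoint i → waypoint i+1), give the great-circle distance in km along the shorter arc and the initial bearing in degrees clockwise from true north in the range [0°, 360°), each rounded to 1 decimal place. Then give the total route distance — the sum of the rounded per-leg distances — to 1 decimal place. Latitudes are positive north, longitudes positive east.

Leg 1: dist=3967.9 km, bearing=166.9°
Leg 2: dist=10315.2 km, bearing=155.3°
Leg 3: dist=17143.8 km, bearing=82.1°
Leg 4: dist=15130.8 km, bearing=210.0°
Leg 5: dist=6549.1 km, bearing=24.0°
Leg 6: dist=8435.0 km, bearing=192.5°
Total: 61541.8 km

Leg 1: φ1=-0.5411009, φ2=-1.1320293, Δφ=-0.5909283, Δλ=0.3173340 rad; a=sin²(Δφ/2)+cosφ1·cosφ2·sin²(Δλ/2)=0.0938785747; c=2·atan2(√a, √(1-a))=0.622809462; dist=6371·c=3967.919 ≈ 3967.9 km; running total=3967.9 km
Leg 1 bearing: y=sinΔλ·cosφ2=0.13255976, x=cosφ1·sinφ2-sinφ1·cosφ2·cosΔλ=-0.56805762; θ=atan2(y, x)=166.8647° ≈ 166.9°
Leg 2: φ1=-1.1320293, φ2=-0.3489943, Δφ=0.7830350, Δλ=2.6822621 rad; a=sin²(Δφ/2)+cosφ1·cosφ2·sin²(Δλ/2)=0.5241367470; c=2·atan2(√a, √(1-a))=1.619088589; dist=6371·c=10315.213 ≈ 10315.2 km; running total=14283.1 km
Leg 2 bearing: y=sinΔλ·cosφ2=0.41662180, x=cosφ1·sinφ2-sinφ1·cosφ2·cosΔλ=-0.90779730; θ=atan2(y, x)=155.3479° ≈ 155.3°
Leg 3: φ1=-0.3489943, φ2=0.3727186, Δφ=0.7217128, Δλ=-3.6232372 rad; a=sin²(Δφ/2)+cosφ1·cosφ2·sin²(Δλ/2)=0.9500756044; c=2·atan2(√a, √(1-a))=2.690912863; dist=6371·c=17143.806 ≈ 17143.8 km; running total=31426.9 km
Leg 3 bearing: y=sinΔλ·cosφ2=0.43143177, x=cosφ1·sinφ2-sinφ1·cosφ2·cosΔλ=0.05995353; θ=atan2(y, x)=82.0886° ≈ 82.1°
Leg 4: φ1=0.3727186, φ2=-0.9648093, Δφ=-1.3375278, Δλ=3.7958066 rad; a=sin²(Δφ/2)+cosφ1·cosφ2·sin²(Δλ/2)=0.8601241208; c=2·atan2(√a, √(1-a))=2.374956422; dist=6371·c=15130.847 ≈ 15130.8 km; running total=46557.7 km
Leg 4 bearing: y=sinΔλ·cosφ2=-0.34660590, x=cosφ1·sinφ2-sinφ1·cosφ2·cosΔλ=-0.60092164; θ=atan2(y, x)=-150.0241° <0 so +360° → 209.9759° ≈ 210.0°
Leg 5: φ1=-0.9648093, φ2=0.0208532, Δφ=0.9856625, Δλ=0.3561885 rad; a=sin²(Δφ/2)+cosφ1·cosφ2·sin²(Δλ/2)=0.2417159284; c=2·atan2(√a, √(1-a))=1.027958271; dist=6371·c=6549.122 ≈ 6549.1 km; running total=53106.8 km
Leg 5 bearing: y=sinΔλ·cosφ2=0.34862873, x=cosφ1·sinφ2-sinφ1·cosφ2·cosΔλ=0.78205841; θ=atan2(y, x)=24.0265° ≈ 24.0°
Leg 6: φ1=0.0208532, φ2=-1.2272475, Δφ=-1.2481007, Δλ=-0.6699394 rad; a=sin²(Δφ/2)+cosφ1·cosφ2·sin²(Δλ/2)=0.3778313766; c=2·atan2(√a, √(1-a))=1.323960162; dist=6371·c=8434.950 ≈ 8435.0 km; running total=61541.8 km
Leg 6 bearing: y=sinΔλ·cosφ2=-0.20915114, x=cosφ1·sinφ2-sinφ1·cosφ2·cosΔλ=-0.94686594; θ=atan2(y, x)=-167.5441° <0 so +360° → 192.4559° ≈ 192.5°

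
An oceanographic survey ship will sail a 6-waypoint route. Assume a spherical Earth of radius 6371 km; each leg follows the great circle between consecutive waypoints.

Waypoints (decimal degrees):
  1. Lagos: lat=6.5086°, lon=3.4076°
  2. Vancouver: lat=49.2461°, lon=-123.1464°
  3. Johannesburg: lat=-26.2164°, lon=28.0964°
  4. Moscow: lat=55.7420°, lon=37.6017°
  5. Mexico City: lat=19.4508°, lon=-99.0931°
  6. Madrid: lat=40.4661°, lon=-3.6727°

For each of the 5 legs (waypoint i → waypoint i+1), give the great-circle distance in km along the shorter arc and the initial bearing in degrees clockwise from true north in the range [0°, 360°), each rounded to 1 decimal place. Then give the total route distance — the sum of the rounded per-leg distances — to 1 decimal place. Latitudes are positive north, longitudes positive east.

Leg 1: φ1=0.1135965, φ2=0.8595066, Δφ=0.7459101, Δλ=-2.2087840 rad; a=sin²(Δφ/2)+cosφ1·cosφ2·sin²(Δλ/2)=0.6502144206; c=2·atan2(√a, √(1-a))=1.875938560; dist=6371·c=11951.605 ≈ 11951.6 km; running total=11951.6 km
Leg 1 bearing: y=sinΔλ·cosφ2=-0.52440065, x=cosφ1·sinφ2-sinφ1·cosφ2·cosΔλ=0.79670978; θ=atan2(y, x)=-33.3532° <0 so +360° → 326.6468° ≈ 326.6°
Leg 2: φ1=0.8595066, φ2=-0.4575625, Δφ=-1.3170691, Δλ=2.6396848 rad; a=sin²(Δφ/2)+cosφ1·cosφ2·sin²(Δλ/2)=0.9240354188; c=2·atan2(√a, √(1-a))=2.583130209; dist=6371·c=16457.123 ≈ 16457.1 km; running total=28408.7 km
Leg 2 bearing: y=sinΔλ·cosφ2=0.43160923, x=cosφ1·sinφ2-sinφ1·cosφ2·cosΔλ=0.30739116; θ=atan2(y, x)=54.5416° ≈ 54.5°
Leg 3: φ1=-0.4575625, φ2=0.9728814, Δφ=1.4304439, Δλ=0.1658988 rad; a=sin²(Δφ/2)+cosφ1·cosφ2·sin²(Δλ/2)=0.4335208089; c=2·atan2(√a, √(1-a))=1.437443057; dist=6371·c=9157.9497 ≈ 9157.9 km; running total=37566.6 km
Leg 3 bearing: y=sinΔλ·cosφ2=0.09296001, x=cosφ1·sinφ2-sinφ1·cosφ2·cosΔλ=0.98675250; θ=atan2(y, x)=5.3818° ≈ 5.4°
Leg 4: φ1=0.9728814, φ2=0.3394805, Δφ=-0.6334009, Δλ=-2.3857743 rad; a=sin²(Δφ/2)+cosφ1·cosφ2·sin²(Δλ/2)=0.5555189175; c=2·atan2(√a, √(1-a))=1.682063609; dist=6371·c=10716.427 ≈ 10716.4 km; running total=48283.0 km
Leg 4 bearing: y=sinΔλ·cosφ2=-0.64673946, x=cosφ1·sinφ2-sinφ1·cosφ2·cosΔλ=0.75458510; θ=atan2(y, x)=-40.5992° <0 so +360° → 319.4008° ≈ 319.4°
Leg 5: φ1=0.3394805, φ2=0.7062667, Δφ=0.3667862, Δλ=1.6654002 rad; a=sin²(Δφ/2)+cosφ1·cosφ2·sin²(Δλ/2)=0.4258250939; c=2·atan2(√a, √(1-a))=1.421896915; dist=6371·c=9058.905 ≈ 9058.9 km; running total=57341.9 km
Leg 5 bearing: y=sinΔλ·cosφ2=0.75738814, x=cosφ1·sinφ2-sinφ1·cosφ2·cosΔλ=0.63588957; θ=atan2(y, x)=49.9838° ≈ 50.0°

Leg 1: dist=11951.6 km, bearing=326.6°
Leg 2: dist=16457.1 km, bearing=54.5°
Leg 3: dist=9157.9 km, bearing=5.4°
Leg 4: dist=10716.4 km, bearing=319.4°
Leg 5: dist=9058.9 km, bearing=50.0°
Total: 57341.9 km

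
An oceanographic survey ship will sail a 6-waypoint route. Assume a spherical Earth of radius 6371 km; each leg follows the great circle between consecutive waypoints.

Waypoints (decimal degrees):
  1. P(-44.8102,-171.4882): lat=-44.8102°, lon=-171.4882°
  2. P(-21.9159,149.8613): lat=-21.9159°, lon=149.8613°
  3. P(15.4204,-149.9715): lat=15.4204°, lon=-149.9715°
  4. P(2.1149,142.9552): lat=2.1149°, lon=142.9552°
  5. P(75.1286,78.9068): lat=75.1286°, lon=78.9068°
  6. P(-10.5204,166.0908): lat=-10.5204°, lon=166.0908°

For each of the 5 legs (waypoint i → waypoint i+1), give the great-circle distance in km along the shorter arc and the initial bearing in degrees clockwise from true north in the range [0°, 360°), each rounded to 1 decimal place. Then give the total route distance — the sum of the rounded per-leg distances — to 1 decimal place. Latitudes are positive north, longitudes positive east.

Leg 1: φ1=-0.7820855, φ2=-0.3825046, Δφ=0.3995809, Δλ=5.6086068 rad; a=sin²(Δφ/2)+cosφ1·cosφ2·sin²(Δλ/2)=0.1114679498; c=2·atan2(√a, √(1-a))=0.680808476; dist=6371·c=4337.431 ≈ 4337.4 km; running total=4337.4 km
Leg 1 bearing: y=sinΔλ·cosφ2=-0.57943233, x=cosφ1·sinφ2-sinφ1·cosφ2·cosΔλ=0.24582424; θ=atan2(y, x)=-67.0109° <0 so +360° → 292.9891° ≈ 293.0°
Leg 2: φ1=-0.3825046, φ2=0.2691368, Δφ=0.6516414, Δλ=-5.2330696 rad; a=sin²(Δφ/2)+cosφ1·cosφ2·sin²(Δλ/2)=0.3271701143; c=2·atan2(√a, √(1-a))=1.217854521; dist=6371·c=7758.951 ≈ 7759.0 km; running total=12096.4 km
Leg 2 bearing: y=sinΔλ·cosφ2=0.83625219, x=cosφ1·sinφ2-sinφ1·cosφ2·cosΔλ=0.42567781; θ=atan2(y, x)=63.0225° ≈ 63.0°
Leg 3: φ1=0.2691368, φ2=0.0369120, Δφ=-0.2322248, Δλ=5.1125354 rad; a=sin²(Δφ/2)+cosφ1·cosφ2·sin²(Δλ/2)=0.3074567909; c=2·atan2(√a, √(1-a))=1.175494866; dist=6371·c=7489.078 ≈ 7489.1 km; running total=19585.5 km
Leg 3 bearing: y=sinΔλ·cosφ2=-0.92037661, x=cosφ1·sinφ2-sinφ1·cosφ2·cosΔλ=-0.06793630; θ=atan2(y, x)=-94.2216° <0 so +360° → 265.7784° ≈ 265.8°
Leg 4: φ1=0.0369120, φ2=1.3112414, Δφ=1.2743295, Δλ=-1.1178555 rad; a=sin²(Δφ/2)+cosφ1·cosφ2·sin²(Δλ/2)=0.4260479039; c=2·atan2(√a, √(1-a))=1.422347506; dist=6371·c=9061.776 ≈ 9061.8 km; running total=28647.3 km
Leg 4 bearing: y=sinΔλ·cosφ2=-0.23077079, x=cosφ1·sinφ2-sinφ1·cosφ2·cosΔλ=0.96170120; θ=atan2(y, x)=-13.4936° <0 so +360° → 346.5064° ≈ 346.5°
Leg 5: φ1=1.3112414, φ2=-0.1836156, Δφ=-1.4948571, Δλ=1.5216479 rad; a=sin²(Δφ/2)+cosφ1·cosφ2·sin²(Δλ/2)=0.5820364141; c=2·atan2(√a, √(1-a))=1.735614355; dist=6371·c=11057.599 ≈ 11057.6 km; running total=39704.9 km
Leg 5 bearing: y=sinΔλ·cosφ2=0.98200272, x=cosφ1·sinφ2-sinφ1·cosφ2·cosΔλ=-0.09354556; θ=atan2(y, x)=95.4416° ≈ 95.4°

Leg 1: dist=4337.4 km, bearing=293.0°
Leg 2: dist=7759.0 km, bearing=63.0°
Leg 3: dist=7489.1 km, bearing=265.8°
Leg 4: dist=9061.8 km, bearing=346.5°
Leg 5: dist=11057.6 km, bearing=95.4°
Total: 39704.9 km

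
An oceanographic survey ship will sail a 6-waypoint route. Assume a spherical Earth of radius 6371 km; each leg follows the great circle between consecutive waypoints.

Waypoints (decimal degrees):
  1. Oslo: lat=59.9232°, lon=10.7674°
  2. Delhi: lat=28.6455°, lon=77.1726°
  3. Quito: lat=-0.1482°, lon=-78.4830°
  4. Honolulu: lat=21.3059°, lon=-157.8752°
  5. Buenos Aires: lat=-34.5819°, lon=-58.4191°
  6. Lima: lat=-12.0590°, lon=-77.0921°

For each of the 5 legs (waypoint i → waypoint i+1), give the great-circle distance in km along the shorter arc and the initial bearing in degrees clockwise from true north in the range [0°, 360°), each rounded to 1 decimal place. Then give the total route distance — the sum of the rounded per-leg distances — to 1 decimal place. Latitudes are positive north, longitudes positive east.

Leg 1: dist=5980.1 km, bearing=94.5°
Leg 2: dist=15923.9 km, bearing=316.5°
Leg 3: dist=8915.5 km, bearing=291.7°
Leg 4: dist=12165.3 km, bearing=120.6°
Leg 5: dist=3135.1 km, bearing=318.5°
Total: 46119.9 km

Leg 1: φ1=1.0458571, φ2=0.4999583, Δφ=-0.5458988, Δλ=1.1589894 rad; a=sin²(Δφ/2)+cosφ1·cosφ2·sin²(Δλ/2)=0.2045569404; c=2·atan2(√a, √(1-a))=0.938639553; dist=6371·c=5980.073 ≈ 5980.1 km; running total=5980.1 km
Leg 1 bearing: y=sinΔλ·cosφ2=0.80423416, x=cosφ1·sinφ2-sinφ1·cosφ2·cosΔλ=-0.06372607; θ=atan2(y, x)=94.5305° ≈ 94.5°
Leg 2: φ1=0.4999583, φ2=-0.0025866, Δφ=-0.5025449, Δλ=-2.7167027 rad; a=sin²(Δφ/2)+cosφ1·cosφ2·sin²(Δλ/2)=0.9004035228; c=2·atan2(√a, √(1-a))=2.499437830; dist=6371·c=15923.918 ≈ 15923.9 km; running total=21904.0 km
Leg 2 bearing: y=sinΔλ·cosφ2=-0.41221913, x=cosφ1·sinφ2-sinφ1·cosφ2·cosΔλ=0.43449220; θ=atan2(y, x)=-43.4932° <0 so +360° → 316.5068° ≈ 316.5°
Leg 3: φ1=-0.0025866, φ2=0.3718581, Δφ=0.3744447, Δλ=-1.3856553 rad; a=sin²(Δφ/2)+cosφ1·cosφ2·sin²(Δλ/2)=0.4147183775; c=2·atan2(√a, √(1-a))=1.399395065; dist=6371·c=8915.546 ≈ 8915.5 km; running total=30819.5 km
Leg 3 bearing: y=sinΔλ·cosφ2=-0.91573213, x=cosφ1·sinφ2-sinφ1·cosφ2·cosΔλ=0.36378956; θ=atan2(y, x)=-68.3337° <0 so +360° → 291.6663° ≈ 291.7°
Leg 4: φ1=0.3718581, φ2=-0.6035680, Δφ=-0.9754261, Δλ=1.7358364 rad; a=sin²(Δφ/2)+cosφ1·cosφ2·sin²(Δλ/2)=0.6661246081; c=2·atan2(√a, √(1-a))=1.909483590; dist=6371·c=12165.320 ≈ 12165.3 km; running total=42984.8 km
Leg 4 bearing: y=sinΔλ·cosφ2=0.81212831, x=cosφ1·sinφ2-sinφ1·cosφ2·cosΔλ=-0.47964369; θ=atan2(y, x)=120.5661° ≈ 120.6°
Leg 5: φ1=-0.6035680, φ2=-0.2104693, Δφ=0.3930988, Δλ=-0.3259053 rad; a=sin²(Δφ/2)+cosφ1·cosφ2·sin²(Δλ/2)=0.0593277244; c=2·atan2(√a, √(1-a))=0.492095869; dist=6371·c=3135.143 ≈ 3135.1 km; running total=46119.9 km
Leg 5 bearing: y=sinΔλ·cosφ2=-0.31310147, x=cosφ1·sinφ2-sinφ1·cosφ2·cosΔλ=0.35383506; θ=atan2(y, x)=-41.5050° <0 so +360° → 318.4950° ≈ 318.5°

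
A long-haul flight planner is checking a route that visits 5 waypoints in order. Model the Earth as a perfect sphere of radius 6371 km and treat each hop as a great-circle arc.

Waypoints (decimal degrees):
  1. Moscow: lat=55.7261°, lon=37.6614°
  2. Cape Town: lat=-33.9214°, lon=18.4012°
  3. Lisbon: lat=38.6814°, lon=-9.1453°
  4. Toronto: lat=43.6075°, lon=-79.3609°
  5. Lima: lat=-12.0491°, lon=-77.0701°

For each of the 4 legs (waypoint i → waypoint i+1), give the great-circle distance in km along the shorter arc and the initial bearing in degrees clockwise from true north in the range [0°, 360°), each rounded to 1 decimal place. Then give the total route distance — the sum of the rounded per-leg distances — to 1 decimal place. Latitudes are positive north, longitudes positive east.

Leg 1: φ1=0.9726039, φ2=-0.5920401, Δφ=-1.5646440, Δλ=-0.3361539 rad; a=sin²(Δφ/2)+cosφ1·cosφ2·sin²(Δλ/2)=0.5100013005; c=2·atan2(√a, √(1-a))=1.590800262; dist=6371·c=10134.988 ≈ 10135.0 km; running total=10135.0 km
Leg 1 bearing: y=sinΔλ·cosφ2=-0.27371805, x=cosφ1·sinφ2-sinφ1·cosφ2·cosΔλ=-0.96160196; θ=atan2(y, x)=-164.1111° <0 so +360° → 195.8889° ≈ 195.9°
Leg 2: φ1=-0.5920401, φ2=0.6751178, Δφ=1.2671579, Δλ=-0.4807771 rad; a=sin²(Δφ/2)+cosφ1·cosφ2·sin²(Δλ/2)=0.3872200329; c=2·atan2(√a, √(1-a))=1.343278583; dist=6371·c=8558.028 ≈ 8558.0 km; running total=18693.0 km
Leg 2 bearing: y=sinΔλ·cosφ2=-0.36101820, x=cosφ1·sinφ2-sinφ1·cosφ2·cosΔλ=0.90486937; θ=atan2(y, x)=-21.7507° <0 so +360° → 338.2493° ≈ 338.2°
Leg 3: φ1=0.6751178, φ2=0.7610945, Δφ=0.0859767, Δλ=-1.2254934 rad; a=sin²(Δφ/2)+cosφ1·cosφ2·sin²(Δλ/2)=0.1888058873; c=2·atan2(√a, √(1-a))=0.899006080; dist=6371·c=5727.568 ≈ 5727.6 km; running total=24420.6 km
Leg 3 bearing: y=sinΔλ·cosφ2=-0.68134119, x=cosφ1·sinφ2-sinφ1·cosφ2·cosΔλ=0.38523639; θ=atan2(y, x)=-60.5158° <0 so +360° → 299.4842° ≈ 299.5°
Leg 4: φ1=0.7610945, φ2=-0.2102965, Δφ=-0.9713909, Δλ=0.0399820 rad; a=sin²(Δφ/2)+cosφ1·cosφ2·sin²(Δλ/2)=0.2182071421; c=2·atan2(√a, √(1-a))=0.972076164; dist=6371·c=6193.097 ≈ 6193.1 km; running total=30613.7 km
Leg 4 bearing: y=sinΔλ·cosφ2=0.03909075, x=cosφ1·sinφ2-sinφ1·cosφ2·cosΔλ=-0.82513214; θ=atan2(y, x)=177.2876° ≈ 177.3°

Leg 1: dist=10135.0 km, bearing=195.9°
Leg 2: dist=8558.0 km, bearing=338.2°
Leg 3: dist=5727.6 km, bearing=299.5°
Leg 4: dist=6193.1 km, bearing=177.3°
Total: 30613.7 km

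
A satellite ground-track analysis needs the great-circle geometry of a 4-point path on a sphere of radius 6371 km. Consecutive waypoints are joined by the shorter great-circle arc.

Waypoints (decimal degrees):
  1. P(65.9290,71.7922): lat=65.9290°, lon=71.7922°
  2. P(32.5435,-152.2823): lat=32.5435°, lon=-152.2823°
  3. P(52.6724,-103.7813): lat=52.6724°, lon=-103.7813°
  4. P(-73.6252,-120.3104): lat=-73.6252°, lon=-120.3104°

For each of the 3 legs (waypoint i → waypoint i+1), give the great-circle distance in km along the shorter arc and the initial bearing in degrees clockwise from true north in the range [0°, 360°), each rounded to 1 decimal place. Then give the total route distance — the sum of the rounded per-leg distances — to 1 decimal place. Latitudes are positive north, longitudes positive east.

Leg 1: φ1=1.1506781, φ2=0.5679912, Δφ=-0.5826869, Δλ=-3.9108378 rad; a=sin²(Δφ/2)+cosφ1·cosφ2·sin²(Δλ/2)=0.3779280975; c=2·atan2(√a, √(1-a))=1.324159645; dist=6371·c=8436.221 ≈ 8436.2 km; running total=8436.2 km
Leg 1 bearing: y=sinΔλ·cosφ2=0.58637337, x=cosφ1·sinφ2-sinφ1·cosφ2·cosΔλ=0.77237302; θ=atan2(y, x)=37.2052° ≈ 37.2°
Leg 2: φ1=0.5679912, φ2=0.9193068, Δφ=0.3513156, Δλ=0.8465021 rad; a=sin²(Δφ/2)+cosφ1·cosφ2·sin²(Δλ/2)=0.1167706905; c=2·atan2(√a, √(1-a))=0.697487110; dist=6371·c=4443.690 ≈ 4443.7 km; running total=12879.9 km
Leg 2 bearing: y=sinΔλ·cosφ2=0.45415243, x=cosφ1·sinφ2-sinφ1·cosφ2·cosΔλ=0.45418802; θ=atan2(y, x)=44.9978° ≈ 45.0°
Leg 3: φ1=0.9193068, φ2=-1.2850022, Δφ=-2.2043090, Δλ=-0.2884872 rad; a=sin²(Δφ/2)+cosφ1·cosφ2·sin²(Δλ/2)=0.7995218910; c=2·atan2(√a, √(1-a))=2.213102698; dist=6371·c=14099.677 ≈ 14099.7 km; running total=26979.6 km
Leg 3 bearing: y=sinΔλ·cosφ2=-0.08020674, x=cosφ1·sinφ2-sinφ1·cosφ2·cosΔλ=-0.79668904; θ=atan2(y, x)=-174.2511° <0 so +360° → 185.7489° ≈ 185.7°

Leg 1: dist=8436.2 km, bearing=37.2°
Leg 2: dist=4443.7 km, bearing=45.0°
Leg 3: dist=14099.7 km, bearing=185.7°
Total: 26979.6 km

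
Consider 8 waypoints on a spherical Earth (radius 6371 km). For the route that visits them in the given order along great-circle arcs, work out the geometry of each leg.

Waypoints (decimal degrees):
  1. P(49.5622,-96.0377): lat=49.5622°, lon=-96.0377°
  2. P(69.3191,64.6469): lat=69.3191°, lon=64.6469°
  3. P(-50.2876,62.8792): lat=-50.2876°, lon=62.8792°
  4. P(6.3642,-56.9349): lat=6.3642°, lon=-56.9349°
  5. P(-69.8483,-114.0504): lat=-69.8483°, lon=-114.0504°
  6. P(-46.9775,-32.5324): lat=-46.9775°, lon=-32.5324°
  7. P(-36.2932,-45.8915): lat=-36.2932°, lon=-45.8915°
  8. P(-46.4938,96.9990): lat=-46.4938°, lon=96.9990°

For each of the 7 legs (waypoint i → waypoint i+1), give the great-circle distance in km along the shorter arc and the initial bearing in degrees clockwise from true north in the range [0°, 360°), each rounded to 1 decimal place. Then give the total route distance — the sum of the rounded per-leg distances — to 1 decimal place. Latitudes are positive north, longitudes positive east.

Leg 1: φ1=0.8650236, φ2=1.2098465, Δφ=0.3448230, Δλ=2.8044753 rad; a=sin²(Δφ/2)+cosφ1·cosφ2·sin²(Δλ/2)=0.2520547685; c=2·atan2(√a, √(1-a))=1.051936371; dist=6371·c=6701.887 ≈ 6701.9 km; running total=6701.9 km
Leg 1 bearing: y=sinΔλ·cosφ2=0.11681503, x=cosφ1·sinφ2-sinφ1·cosφ2·cosΔλ=0.86049224; θ=atan2(y, x)=7.7309° ≈ 7.7°
Leg 2: φ1=1.2098465, φ2=-0.8776842, Δφ=-2.0875307, Δλ=-0.0308522 rad; a=sin²(Δφ/2)+cosφ1·cosφ2·sin²(Δλ/2)=0.7470754616; c=2·atan2(√a, √(1-a))=2.087654236; dist=6371·c=13300.445 ≈ 13300.4 km; running total=20002.3 km
Leg 2 bearing: y=sinΔλ·cosφ2=-0.01970939, x=cosφ1·sinφ2-sinφ1·cosφ2·cosΔλ=-0.86915269; θ=atan2(y, x)=-178.7010° <0 so +360° → 181.2990° ≈ 181.3°
Leg 3: φ1=-0.8776842, φ2=0.1110762, Δφ=0.9887604, Δλ=-2.0911505 rad; a=sin²(Δφ/2)+cosφ1·cosφ2·sin²(Δλ/2)=0.7004917642; c=2·atan2(√a, √(1-a))=1.983386542; dist=6371·c=12636.156 ≈ 12636.2 km; running total=32638.5 km
Leg 3 bearing: y=sinΔλ·cosφ2=-0.86229617, x=cosφ1·sinφ2-sinφ1·cosφ2·cosΔλ=-0.30928552; θ=atan2(y, x)=-109.7317° <0 so +360° → 250.2683° ≈ 250.3°
Leg 4: φ1=0.1110762, φ2=-1.2190828, Δφ=-1.3301591, Δλ=-0.9968535 rad; a=sin²(Δφ/2)+cosφ1·cosφ2·sin²(Δλ/2)=0.4590829449; c=2·atan2(√a, √(1-a))=1.488870602; dist=6371·c=9485.595 ≈ 9485.6 km; running total=42124.1 km
Leg 4 bearing: y=sinΔλ·cosφ2=-0.28930548, x=cosφ1·sinφ2-sinφ1·cosφ2·cosΔλ=-0.95373242; θ=atan2(y, x)=-163.1253° <0 so +360° → 196.8747° ≈ 196.9°
Leg 5: φ1=-1.2190828, φ2=-0.8199120, Δφ=0.3991708, Δλ=1.4227575 rad; a=sin²(Δφ/2)+cosφ1·cosφ2·sin²(Δλ/2)=0.1394993070; c=2·atan2(√a, √(1-a))=0.765549952; dist=6371·c=4877.319 ≈ 4877.3 km; running total=47001.4 km
Leg 5 bearing: y=sinΔλ·cosφ2=0.67482284, x=cosφ1·sinφ2-sinφ1·cosφ2·cosΔλ=-0.15738848; θ=atan2(y, x)=103.1284° ≈ 103.1°
Leg 6: φ1=-0.8199120, φ2=-0.6334358, Δφ=0.1864762, Δλ=-0.2331603 rad; a=sin²(Δφ/2)+cosφ1·cosφ2·sin²(Δλ/2)=0.0161083233; c=2·atan2(√a, √(1-a))=0.254523609; dist=6371·c=1621.570 ≈ 1621.6 km; running total=48623.0 km
Leg 6 bearing: y=sinΔλ·cosφ2=-0.18622873, x=cosφ1·sinφ2-sinφ1·cosφ2·cosΔλ=0.16945277; θ=atan2(y, x)=-47.7004° <0 so +360° → 312.2996° ≈ 312.3°
Leg 7: φ1=-0.6334358, φ2=-0.8114699, Δφ=-0.1780341, Δλ=2.4939097 rad; a=sin²(Δφ/2)+cosφ1·cosφ2·sin²(Δλ/2)=0.5065935014; c=2·atan2(√a, √(1-a))=1.583983712; dist=6371·c=10091.560 ≈ 10091.6 km; running total=58714.6 km
Leg 7 bearing: y=sinΔλ·cosφ2=0.41535936, x=cosφ1·sinφ2-sinφ1·cosφ2·cosΔλ=-0.90956182; θ=atan2(y, x)=155.4558° ≈ 155.5°

Leg 1: dist=6701.9 km, bearing=7.7°
Leg 2: dist=13300.4 km, bearing=181.3°
Leg 3: dist=12636.2 km, bearing=250.3°
Leg 4: dist=9485.6 km, bearing=196.9°
Leg 5: dist=4877.3 km, bearing=103.1°
Leg 6: dist=1621.6 km, bearing=312.3°
Leg 7: dist=10091.6 km, bearing=155.5°
Total: 58714.6 km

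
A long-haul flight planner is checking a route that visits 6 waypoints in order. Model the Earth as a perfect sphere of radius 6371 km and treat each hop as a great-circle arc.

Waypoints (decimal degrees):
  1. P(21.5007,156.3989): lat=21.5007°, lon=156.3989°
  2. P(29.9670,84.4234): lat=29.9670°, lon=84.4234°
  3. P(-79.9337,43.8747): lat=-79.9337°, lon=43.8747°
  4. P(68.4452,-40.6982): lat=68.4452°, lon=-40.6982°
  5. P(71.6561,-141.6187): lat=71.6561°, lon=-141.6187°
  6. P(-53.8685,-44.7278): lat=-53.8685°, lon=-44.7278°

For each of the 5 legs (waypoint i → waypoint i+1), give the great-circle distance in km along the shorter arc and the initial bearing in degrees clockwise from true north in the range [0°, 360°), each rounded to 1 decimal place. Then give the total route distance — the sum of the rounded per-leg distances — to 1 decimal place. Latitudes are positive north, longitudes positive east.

Leg 1: dist=7158.2 km, bearing=294.0°
Leg 2: dist=12468.6 km, bearing=187.0°
Leg 3: dist=17286.4 km, bearing=298.3°
Leg 4: dist=3400.6 km, bearing=322.6°
Leg 5: dist=15798.8 km, bearing=107.7°
Total: 56112.6 km

Leg 1: φ1=0.3752580, φ2=0.5230228, Δφ=0.1477648, Δλ=-1.2562095 rad; a=sin²(Δφ/2)+cosφ1·cosφ2·sin²(Δλ/2)=0.2837610316; c=2·atan2(√a, √(1-a))=1.123557114; dist=6371·c=7158.182 ≈ 7158.2 km; running total=7158.2 km
Leg 1 bearing: y=sinΔλ·cosφ2=-0.82379830, x=cosφ1·sinφ2-sinφ1·cosφ2·cosΔλ=0.36649582; θ=atan2(y, x)=-66.0164° <0 so +360° → 293.9836° ≈ 294.0°
Leg 2: φ1=0.5230228, φ2=-1.3951062, Δφ=-1.9181291, Δλ=-0.7077083 rad; a=sin²(Δφ/2)+cosφ1·cosφ2·sin²(Δλ/2)=0.6883770983; c=2·atan2(√a, √(1-a))=1.957086114; dist=6371·c=12468.596 ≈ 12468.6 km; running total=19626.8 km
Leg 2 bearing: y=sinΔλ·cosφ2=-0.11362842, x=cosφ1·sinφ2-sinφ1·cosφ2·cosΔλ=-0.91931760; θ=atan2(y, x)=-172.9539° <0 so +360° → 187.0461° ≈ 187.0°
Leg 3: φ1=-1.3951062, φ2=1.1945941, Δφ=2.5897003, Δλ=-1.4760756 rad; a=sin²(Δφ/2)+cosφ1·cosφ2·sin²(Δλ/2)=0.9548379330; c=2·atan2(√a, √(1-a))=2.713299274; dist=6371·c=17286.430 ≈ 17286.4 km; running total=36913.2 km
Leg 3 bearing: y=sinΔλ·cosφ2=-0.36574406, x=cosφ1·sinφ2-sinφ1·cosφ2·cosΔλ=0.19677678; θ=atan2(y, x)=-61.7190° <0 so +360° → 298.2810° ≈ 298.3°
Leg 4: φ1=1.1945941, φ2=1.2506349, Δφ=0.0560408, Δλ=-1.7613950 rad; a=sin²(Δφ/2)+cosφ1·cosφ2·sin²(Δλ/2)=0.0695499532; c=2·atan2(√a, √(1-a))=0.533760151; dist=6371·c=3400.586 ≈ 3400.6 km; running total=40313.8 km
Leg 4 bearing: y=sinΔλ·cosφ2=-0.30902055, x=cosφ1·sinφ2-sinφ1·cosφ2·cosΔλ=0.40417487; θ=atan2(y, x)=-37.4005° <0 so +360° → 322.5995° ≈ 322.6°
Leg 5: φ1=1.2506349, φ2=-0.9401827, Δφ=-2.1908176, Δλ=1.6910652 rad; a=sin²(Δφ/2)+cosφ1·cosφ2·sin²(Δλ/2)=0.8944443524; c=2·atan2(√a, √(1-a))=2.479794871; dist=6371·c=15798.773 ≈ 15798.8 km; running total=56112.6 km
Leg 5 bearing: y=sinΔλ·cosφ2=0.58538116, x=cosφ1·sinφ2-sinφ1·cosφ2·cosΔλ=-0.18703878; θ=atan2(y, x)=107.7195° ≈ 107.7°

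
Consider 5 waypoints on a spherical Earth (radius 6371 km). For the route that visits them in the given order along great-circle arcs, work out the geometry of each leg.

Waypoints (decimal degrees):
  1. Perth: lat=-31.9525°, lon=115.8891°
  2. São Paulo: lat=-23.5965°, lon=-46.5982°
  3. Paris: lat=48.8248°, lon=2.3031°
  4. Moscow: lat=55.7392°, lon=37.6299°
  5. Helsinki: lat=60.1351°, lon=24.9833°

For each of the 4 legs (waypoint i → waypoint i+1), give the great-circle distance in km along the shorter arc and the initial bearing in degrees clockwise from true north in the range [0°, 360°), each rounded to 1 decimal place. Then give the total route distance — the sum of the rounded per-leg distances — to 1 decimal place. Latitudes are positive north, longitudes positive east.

Leg 1: φ1=-0.5576763, φ2=-0.4118366, Δφ=0.1458397, Δλ=-2.8359384 rad; a=sin²(Δφ/2)+cosφ1·cosφ2·sin²(Δλ/2)=0.7648311677; c=2·atan2(√a, √(1-a))=2.128998751; dist=6371·c=13563.851 ≈ 13563.9 km; running total=13563.9 km
Leg 1 bearing: y=sinΔλ·cosφ2=-0.27575666, x=cosφ1·sinφ2-sinφ1·cosφ2·cosΔλ=-0.80213221; θ=atan2(y, x)=-161.0281° <0 so +360° → 198.9719° ≈ 199.0°
Leg 2: φ1=-0.4118366, φ2=0.8521535, Δφ=1.2639901, Δλ=0.8534887 rad; a=sin²(Δφ/2)+cosφ1·cosφ2·sin²(Δλ/2)=0.4523529109; c=2·atan2(√a, √(1-a))=1.475357329; dist=6371·c=9399.502 ≈ 9399.5 km; running total=22963.4 km
Leg 2 bearing: y=sinΔλ·cosφ2=0.49612862, x=cosφ1·sinφ2-sinφ1·cosφ2·cosΔλ=0.86300372; θ=atan2(y, x)=29.8940° ≈ 29.9°
Leg 3: φ1=0.8521535, φ2=0.9728326, Δφ=0.1206790, Δλ=0.6165690 rad; a=sin²(Δφ/2)+cosφ1·cosφ2·sin²(Δλ/2)=0.0377592785; c=2·atan2(√a, √(1-a))=0.391123215; dist=6371·c=2491.846 ≈ 2491.8 km; running total=25455.2 km
Leg 3 bearing: y=sinΔλ·cosφ2=0.32552602, x=cosφ1·sinφ2-sinφ1·cosφ2·cosΔλ=0.19841086; θ=atan2(y, x)=58.6373° ≈ 58.6°
Leg 4: φ1=0.9728326, φ2=1.0495555, Δφ=0.0767229, Δλ=-0.2207248 rad; a=sin²(Δφ/2)+cosφ1·cosφ2·sin²(Δλ/2)=0.0048714207; c=2·atan2(√a, √(1-a))=0.139704711; dist=6371·c=890.059 ≈ 890.1 km; running total=26345.3 km
Leg 4 bearing: y=sinΔλ·cosφ2=-0.10902107, x=cosφ1·sinφ2-sinφ1·cosφ2·cosΔλ=0.08663236; θ=atan2(y, x)=-51.5280° <0 so +360° → 308.4720° ≈ 308.5°

Leg 1: dist=13563.9 km, bearing=199.0°
Leg 2: dist=9399.5 km, bearing=29.9°
Leg 3: dist=2491.8 km, bearing=58.6°
Leg 4: dist=890.1 km, bearing=308.5°
Total: 26345.3 km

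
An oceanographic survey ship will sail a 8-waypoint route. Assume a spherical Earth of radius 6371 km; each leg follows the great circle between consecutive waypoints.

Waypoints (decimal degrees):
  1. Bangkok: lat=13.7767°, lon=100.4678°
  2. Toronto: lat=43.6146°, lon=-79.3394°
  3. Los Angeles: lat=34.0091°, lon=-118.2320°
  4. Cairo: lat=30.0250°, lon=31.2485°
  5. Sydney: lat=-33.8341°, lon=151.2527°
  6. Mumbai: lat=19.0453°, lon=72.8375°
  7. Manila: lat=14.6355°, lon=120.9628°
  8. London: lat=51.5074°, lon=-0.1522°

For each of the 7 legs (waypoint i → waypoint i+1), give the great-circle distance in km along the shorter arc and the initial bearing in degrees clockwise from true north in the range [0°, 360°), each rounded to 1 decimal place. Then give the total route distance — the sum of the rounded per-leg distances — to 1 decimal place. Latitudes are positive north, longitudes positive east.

Leg 1: φ1=0.2404488, φ2=0.7612184, Δφ=0.5207696, Δλ=-3.1382277 rad; a=sin²(Δφ/2)+cosφ1·cosφ2·sin²(Δλ/2)=0.7694473594; c=2·atan2(√a, √(1-a))=2.139920781; dist=6371·c=13633.435 ≈ 13633.4 km; running total=13633.4 km
Leg 1 bearing: y=sinΔλ·cosφ2=-0.00243624, x=cosφ1·sinφ2-sinφ1·cosφ2·cosΔλ=0.84236960; θ=atan2(y, x)=-0.1657° <0 so +360° → 359.8343° ≈ 359.8°
Leg 2: φ1=0.7612184, φ2=0.5935708, Δφ=-0.1676476, Δλ=-0.6788039 rad; a=sin²(Δφ/2)+cosφ1·cosφ2·sin²(Δλ/2)=0.0735299683; c=2·atan2(√a, √(1-a))=0.549204474; dist=6371·c=3498.982 ≈ 3499.0 km; running total=17132.4 km
Leg 2 bearing: y=sinΔλ·cosφ2=-0.52046587, x=cosφ1·sinφ2-sinφ1·cosφ2·cosΔλ=-0.04010649; θ=atan2(y, x)=-94.4064° <0 so +360° → 265.5936° ≈ 265.6°
Leg 3: φ1=0.5935708, φ2=0.5240351, Δφ=-0.0695357, Δλ=2.6089269 rad; a=sin²(Δφ/2)+cosφ1·cosφ2·sin²(Δλ/2)=0.6692010170; c=2·atan2(√a, √(1-a))=1.916014550; dist=6371·c=12206.929 ≈ 12206.9 km; running total=29339.3 km
Leg 3 bearing: y=sinΔλ·cosφ2=0.43968422, x=cosφ1·sinφ2-sinφ1·cosφ2·cosΔλ=0.83196265; θ=atan2(y, x)=27.8560° ≈ 27.9°
Leg 4: φ1=0.5240351, φ2=-0.5905164, Δφ=-1.1145516, Δλ=2.0944684 rad; a=sin²(Δφ/2)+cosφ1·cosφ2·sin²(Δλ/2)=0.8191219130; c=2·atan2(√a, √(1-a))=2.263011193; dist=6371·c=14417.644 ≈ 14417.6 km; running total=43756.9 km
Leg 4 bearing: y=sinΔλ·cosφ2=0.71933636, x=cosφ1·sinφ2-sinφ1·cosφ2·cosΔλ=-0.27422622; θ=atan2(y, x)=110.8679° ≈ 110.9°
Leg 5: φ1=-0.5905164, φ2=0.3324032, Δφ=0.9229196, Δλ=-1.3686034 rad; a=sin²(Δφ/2)+cosφ1·cosφ2·sin²(Δλ/2)=0.5120050907; c=2·atan2(√a, √(1-a))=1.594808816; dist=6371·c=10160.527 ≈ 10160.5 km; running total=53917.4 km
Leg 5 bearing: y=sinΔλ·cosφ2=-0.92600455, x=cosφ1·sinφ2-sinφ1·cosφ2·cosΔλ=0.37674804; θ=atan2(y, x)=-67.8609° <0 so +360° → 292.1391° ≈ 292.1°
Leg 6: φ1=0.3324032, φ2=0.2554377, Δφ=-0.0769655, Δλ=0.8399449 rad; a=sin²(Δφ/2)+cosφ1·cosφ2·sin²(Δλ/2)=0.1535289987; c=2·atan2(√a, √(1-a))=0.805234748; dist=6371·c=5130.151 ≈ 5130.2 km; running total=59047.6 km
Leg 6 bearing: y=sinΔλ·cosφ2=0.72044598, x=cosφ1·sinφ2-sinφ1·cosφ2·cosΔλ=0.02808865; θ=atan2(y, x)=87.7673° ≈ 87.8°
Leg 7: φ1=0.2554377, φ2=0.8989737, Δφ=0.6435361, Δλ=-2.1138555 rad; a=sin²(Δφ/2)+cosφ1·cosφ2·sin²(Δλ/2)=0.5567197978; c=2·atan2(√a, √(1-a))=1.684480643; dist=6371·c=10731.826 ≈ 10731.8 km; running total=69779.4 km
Leg 7 bearing: y=sinΔλ·cosφ2=-0.53286805, x=cosφ1·sinφ2-sinφ1·cosφ2·cosΔλ=0.83856013; θ=atan2(y, x)=-32.4342° <0 so +360° → 327.5658° ≈ 327.6°

Leg 1: dist=13633.4 km, bearing=359.8°
Leg 2: dist=3499.0 km, bearing=265.6°
Leg 3: dist=12206.9 km, bearing=27.9°
Leg 4: dist=14417.6 km, bearing=110.9°
Leg 5: dist=10160.5 km, bearing=292.1°
Leg 6: dist=5130.2 km, bearing=87.8°
Leg 7: dist=10731.8 km, bearing=327.6°
Total: 69779.4 km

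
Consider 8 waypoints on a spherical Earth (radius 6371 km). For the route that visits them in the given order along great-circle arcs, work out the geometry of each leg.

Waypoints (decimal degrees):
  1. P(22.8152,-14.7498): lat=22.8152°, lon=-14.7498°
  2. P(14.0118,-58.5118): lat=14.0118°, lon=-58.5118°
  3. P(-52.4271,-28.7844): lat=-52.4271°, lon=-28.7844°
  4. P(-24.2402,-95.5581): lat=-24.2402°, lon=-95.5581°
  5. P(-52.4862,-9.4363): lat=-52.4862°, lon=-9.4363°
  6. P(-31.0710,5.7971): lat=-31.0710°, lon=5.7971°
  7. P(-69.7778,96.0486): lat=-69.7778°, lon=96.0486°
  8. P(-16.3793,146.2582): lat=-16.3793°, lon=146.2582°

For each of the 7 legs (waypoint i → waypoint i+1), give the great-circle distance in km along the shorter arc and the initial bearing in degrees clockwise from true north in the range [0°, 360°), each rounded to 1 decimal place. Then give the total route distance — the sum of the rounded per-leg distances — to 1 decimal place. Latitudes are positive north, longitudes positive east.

Leg 1: dist=4702.0 km, bearing=265.9°
Leg 2: dist=7919.8 km, bearing=161.4°
Leg 3: dist=6337.9 km, bearing=272.4°
Leg 4: dist=7639.3 km, bearing=139.3°
Leg 5: dist=2682.9 km, bearing=33.4°
Leg 6: dist=6796.2 km, bearing=156.7°
Leg 7: dist=6840.7 km, bearing=57.0°
Total: 42918.8 km

Leg 1: φ1=0.3982004, φ2=0.2445520, Δφ=-0.1536483, Δλ=-0.7637910 rad; a=sin²(Δφ/2)+cosφ1·cosφ2·sin²(Δλ/2)=0.1301048147; c=2·atan2(√a, √(1-a))=0.738037582; dist=6371·c=4702.037 ≈ 4702.0 km; running total=4702.0 km
Leg 1 bearing: y=sinΔλ·cosφ2=-0.67108447, x=cosφ1·sinφ2-sinφ1·cosφ2·cosΔλ=-0.04853701; θ=atan2(y, x)=-94.1368° <0 so +360° → 265.8632° ≈ 265.9°
Leg 2: φ1=0.2445520, φ2=-0.9150255, Δφ=-1.1595776, Δλ=0.5188410 rad; a=sin²(Δφ/2)+cosφ1·cosφ2·sin²(Δλ/2)=0.3390673064; c=2·atan2(√a, √(1-a))=1.243097265; dist=6371·c=7919.773 ≈ 7919.8 km; running total=12621.8 km
Leg 2 bearing: y=sinΔλ·cosφ2=0.30236927, x=cosφ1·sinφ2-sinφ1·cosφ2·cosΔλ=-0.89720427; θ=atan2(y, x)=161.3755° ≈ 161.4°
Leg 3: φ1=-0.9150255, φ2=-0.4230713, Δφ=0.4919542, Δλ=-1.1654209 rad; a=sin²(Δφ/2)+cosφ1·cosφ2·sin²(Δλ/2)=0.2276636470; c=2·atan2(√a, √(1-a))=0.994797525; dist=6371·c=6337.855 ≈ 6337.9 km; running total=18959.7 km
Leg 3 bearing: y=sinΔλ·cosφ2=-0.83793230, x=cosφ1·sinφ2-sinφ1·cosφ2·cosΔλ=0.03465696; θ=atan2(y, x)=-87.6316° <0 so +360° → 272.3684° ≈ 272.4°
Leg 4: φ1=-0.4230713, φ2=-0.9160570, Δφ=-0.4929857, Δλ=1.5031090 rad; a=sin²(Δφ/2)+cosφ1·cosφ2·sin²(Δλ/2)=0.3183915998; c=2·atan2(√a, √(1-a))=1.199078150; dist=6371·c=7639.327 ≈ 7639.3 km; running total=26599.0 km
Leg 4 bearing: y=sinΔλ·cosφ2=0.60755805, x=cosφ1·sinφ2-sinφ1·cosφ2·cosΔλ=-0.70636165; θ=atan2(y, x)=139.3004° ≈ 139.3°
Leg 5: φ1=-0.9160570, φ2=-0.5422913, Δφ=0.3737657, Δλ=0.2658730 rad; a=sin²(Δφ/2)+cosφ1·cosφ2·sin²(Δλ/2)=0.0436838479; c=2·atan2(√a, √(1-a))=0.421118463; dist=6371·c=2682.946 ≈ 2682.9 km; running total=29281.9 km
Leg 5 bearing: y=sinΔλ·cosφ2=0.22505428, x=cosφ1·sinφ2-sinφ1·cosφ2·cosΔλ=0.34125188; θ=atan2(y, x)=33.4047° ≈ 33.4°
Leg 6: φ1=-0.5422913, φ2=-1.2178524, Δφ=-0.6755611, Δλ=1.5751858 rad; a=sin²(Δφ/2)+cosφ1·cosφ2·sin²(Δλ/2)=0.2585062768; c=2·atan2(√a, √(1-a))=1.066733033; dist=6371·c=6796.156 ≈ 6796.2 km; running total=36078.1 km
Leg 6 bearing: y=sinΔλ·cosφ2=0.34565847, x=cosφ1·sinφ2-sinφ1·cosφ2·cosΔλ=-0.80451435; θ=atan2(y, x)=156.7493° ≈ 156.7°
Leg 7: φ1=-1.2178524, φ2=-0.2858727, Δφ=0.9319796, Δλ=0.8763228 rad; a=sin²(Δφ/2)+cosφ1·cosφ2·sin²(Δλ/2)=0.2615742290; c=2·atan2(√a, √(1-a))=1.073727038; dist=6371·c=6840.715 ≈ 6840.7 km; running total=42918.8 km
Leg 7 bearing: y=sinΔλ·cosφ2=0.73720633, x=cosφ1·sinφ2-sinφ1·cosφ2·cosΔλ=0.47868511; θ=atan2(y, x)=57.0034° ≈ 57.0°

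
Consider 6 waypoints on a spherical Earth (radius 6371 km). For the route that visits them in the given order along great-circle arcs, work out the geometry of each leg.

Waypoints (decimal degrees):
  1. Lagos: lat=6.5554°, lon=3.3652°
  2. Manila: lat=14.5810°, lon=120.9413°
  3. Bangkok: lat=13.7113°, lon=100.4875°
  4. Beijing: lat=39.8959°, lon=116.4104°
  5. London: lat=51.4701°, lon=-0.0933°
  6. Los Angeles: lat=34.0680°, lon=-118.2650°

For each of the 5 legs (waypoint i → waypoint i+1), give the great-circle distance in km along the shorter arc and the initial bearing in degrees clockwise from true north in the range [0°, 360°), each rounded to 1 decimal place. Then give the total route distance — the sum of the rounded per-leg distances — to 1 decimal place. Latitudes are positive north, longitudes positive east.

Leg 1: dist=12743.4 km, bearing=70.7°
Leg 2: dist=2206.8 km, bearing=270.0°
Leg 3: dist=3300.6 km, bearing=25.2°
Leg 4: dist=8143.1 km, bearing=324.4°
Leg 5: dist=8759.8 km, bearing=311.9°
Total: 35153.7 km

Leg 1: φ1=0.1144133, φ2=0.2544865, Δφ=0.1400731, Δλ=2.0520901 rad; a=sin²(Δφ/2)+cosφ1·cosφ2·sin²(Δλ/2)=0.7081734946; c=2·atan2(√a, √(1-a))=2.000220129; dist=6371·c=12743.402 ≈ 12743.4 km; running total=12743.4 km
Leg 1 bearing: y=sinΔλ·cosφ2=0.85784832, x=cosφ1·sinφ2-sinφ1·cosφ2·cosΔλ=0.30124981; θ=atan2(y, x)=70.6503° ≈ 70.7°
Leg 2: φ1=0.2544865, φ2=0.2393073, Δφ=-0.0151791, Δλ=-0.3569862 rad; a=sin²(Δφ/2)+cosφ1·cosφ2·sin²(Δλ/2)=0.0296958048; c=2·atan2(√a, √(1-a))=0.346378394; dist=6371·c=2206.777 ≈ 2206.8 km; running total=14950.2 km
Leg 2 bearing: y=sinΔλ·cosφ2=-0.33949344, x=cosφ1·sinφ2-sinφ1·cosφ2·cosΔλ=0.00024081; θ=atan2(y, x)=-89.9594° <0 so +360° → 270.0406° ≈ 270.0°
Leg 3: φ1=0.2393073, φ2=0.6963148, Δφ=0.4570075, Δλ=0.2779070 rad; a=sin²(Δφ/2)+cosφ1·cosφ2·sin²(Δλ/2)=0.0656103394; c=2·atan2(√a, √(1-a))=0.518064387; dist=6371·c=3300.588 ≈ 3300.6 km; running total=18250.8 km
Leg 3 bearing: y=sinΔλ·cosφ2=0.21047943, x=cosφ1·sinφ2-sinφ1·cosφ2·cosΔλ=0.44824201; θ=atan2(y, x)=25.1532° ≈ 25.2°
Leg 4: φ1=0.6963148, φ2=0.8983227, Δφ=0.2020079, Δλ=-2.0333732 rad; a=sin²(Δφ/2)+cosφ1·cosφ2·sin²(Δλ/2)=0.3557596032; c=2·atan2(√a, √(1-a))=1.278156531; dist=6371·c=8143.135 ≈ 8143.1 km; running total=26393.9 km
Leg 4 bearing: y=sinΔλ·cosφ2=-0.55745721, x=cosφ1·sinφ2-sinφ1·cosφ2·cosΔλ=0.77847305; θ=atan2(y, x)=-35.6061° <0 so +360° → 324.3939° ≈ 324.4°
Leg 5: φ1=0.8983227, φ2=0.5945988, Δφ=-0.3037239, Δλ=-2.0624852 rad; a=sin²(Δφ/2)+cosφ1·cosφ2·sin²(Δλ/2)=0.4027004852; c=2·atan2(√a, √(1-a))=1.374947678; dist=6371·c=8759.792 ≈ 8759.8 km; running total=35153.7 km
Leg 5 bearing: y=sinΔλ·cosφ2=-0.73024153, x=cosφ1·sinφ2-sinφ1·cosφ2·cosΔλ=0.65488818; θ=atan2(y, x)=-48.1139° <0 so +360° → 311.8861° ≈ 311.9°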